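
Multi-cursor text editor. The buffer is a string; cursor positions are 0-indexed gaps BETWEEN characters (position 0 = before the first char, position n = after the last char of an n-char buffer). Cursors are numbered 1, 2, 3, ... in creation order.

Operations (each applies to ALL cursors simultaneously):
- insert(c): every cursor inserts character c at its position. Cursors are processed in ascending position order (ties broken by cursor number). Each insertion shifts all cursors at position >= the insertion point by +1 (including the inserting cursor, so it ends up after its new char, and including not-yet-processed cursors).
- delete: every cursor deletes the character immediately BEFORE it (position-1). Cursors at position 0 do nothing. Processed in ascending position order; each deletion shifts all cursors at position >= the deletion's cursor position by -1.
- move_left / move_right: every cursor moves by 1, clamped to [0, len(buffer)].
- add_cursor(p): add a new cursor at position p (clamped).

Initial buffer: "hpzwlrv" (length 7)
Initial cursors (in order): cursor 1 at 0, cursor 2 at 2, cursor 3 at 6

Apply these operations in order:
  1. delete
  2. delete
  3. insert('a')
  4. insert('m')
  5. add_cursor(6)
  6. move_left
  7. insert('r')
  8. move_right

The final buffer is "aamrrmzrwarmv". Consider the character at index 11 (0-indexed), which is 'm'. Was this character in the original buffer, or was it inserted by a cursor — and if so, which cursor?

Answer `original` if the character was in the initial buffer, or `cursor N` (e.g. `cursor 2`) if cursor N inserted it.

After op 1 (delete): buffer="hzwlv" (len 5), cursors c1@0 c2@1 c3@4, authorship .....
After op 2 (delete): buffer="zwv" (len 3), cursors c1@0 c2@0 c3@2, authorship ...
After op 3 (insert('a')): buffer="aazwav" (len 6), cursors c1@2 c2@2 c3@5, authorship 12..3.
After op 4 (insert('m')): buffer="aammzwamv" (len 9), cursors c1@4 c2@4 c3@8, authorship 1212..33.
After op 5 (add_cursor(6)): buffer="aammzwamv" (len 9), cursors c1@4 c2@4 c4@6 c3@8, authorship 1212..33.
After op 6 (move_left): buffer="aammzwamv" (len 9), cursors c1@3 c2@3 c4@5 c3@7, authorship 1212..33.
After op 7 (insert('r')): buffer="aamrrmzrwarmv" (len 13), cursors c1@5 c2@5 c4@8 c3@11, authorship 121122.4.333.
After op 8 (move_right): buffer="aamrrmzrwarmv" (len 13), cursors c1@6 c2@6 c4@9 c3@12, authorship 121122.4.333.
Authorship (.=original, N=cursor N): 1 2 1 1 2 2 . 4 . 3 3 3 .
Index 11: author = 3

Answer: cursor 3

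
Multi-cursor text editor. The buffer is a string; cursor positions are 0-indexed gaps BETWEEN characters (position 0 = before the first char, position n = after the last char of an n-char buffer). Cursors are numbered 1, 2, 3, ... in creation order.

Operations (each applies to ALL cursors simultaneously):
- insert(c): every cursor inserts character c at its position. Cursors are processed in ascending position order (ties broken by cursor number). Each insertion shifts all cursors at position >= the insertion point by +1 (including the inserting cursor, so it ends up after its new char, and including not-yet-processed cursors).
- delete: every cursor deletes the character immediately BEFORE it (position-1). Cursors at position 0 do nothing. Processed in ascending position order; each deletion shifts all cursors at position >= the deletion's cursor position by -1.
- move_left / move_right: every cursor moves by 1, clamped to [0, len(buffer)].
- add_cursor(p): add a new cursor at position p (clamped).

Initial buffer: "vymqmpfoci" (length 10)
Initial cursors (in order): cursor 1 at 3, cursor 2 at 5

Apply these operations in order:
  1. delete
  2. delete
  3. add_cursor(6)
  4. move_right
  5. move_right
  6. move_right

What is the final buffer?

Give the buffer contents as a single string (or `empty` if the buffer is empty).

Answer: vpfoci

Derivation:
After op 1 (delete): buffer="vyqpfoci" (len 8), cursors c1@2 c2@3, authorship ........
After op 2 (delete): buffer="vpfoci" (len 6), cursors c1@1 c2@1, authorship ......
After op 3 (add_cursor(6)): buffer="vpfoci" (len 6), cursors c1@1 c2@1 c3@6, authorship ......
After op 4 (move_right): buffer="vpfoci" (len 6), cursors c1@2 c2@2 c3@6, authorship ......
After op 5 (move_right): buffer="vpfoci" (len 6), cursors c1@3 c2@3 c3@6, authorship ......
After op 6 (move_right): buffer="vpfoci" (len 6), cursors c1@4 c2@4 c3@6, authorship ......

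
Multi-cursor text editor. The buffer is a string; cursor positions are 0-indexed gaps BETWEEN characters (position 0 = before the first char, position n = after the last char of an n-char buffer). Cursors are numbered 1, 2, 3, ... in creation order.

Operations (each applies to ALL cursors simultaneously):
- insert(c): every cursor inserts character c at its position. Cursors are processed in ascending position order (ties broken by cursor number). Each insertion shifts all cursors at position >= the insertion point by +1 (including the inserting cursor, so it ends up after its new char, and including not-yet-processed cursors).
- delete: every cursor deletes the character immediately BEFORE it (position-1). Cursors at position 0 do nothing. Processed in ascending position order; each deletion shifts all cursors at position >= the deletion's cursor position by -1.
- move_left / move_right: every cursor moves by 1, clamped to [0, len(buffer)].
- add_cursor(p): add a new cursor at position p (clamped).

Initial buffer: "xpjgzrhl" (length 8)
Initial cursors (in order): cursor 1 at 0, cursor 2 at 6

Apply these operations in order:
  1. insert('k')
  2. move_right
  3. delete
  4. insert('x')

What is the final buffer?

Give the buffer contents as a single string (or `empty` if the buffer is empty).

After op 1 (insert('k')): buffer="kxpjgzrkhl" (len 10), cursors c1@1 c2@8, authorship 1......2..
After op 2 (move_right): buffer="kxpjgzrkhl" (len 10), cursors c1@2 c2@9, authorship 1......2..
After op 3 (delete): buffer="kpjgzrkl" (len 8), cursors c1@1 c2@7, authorship 1.....2.
After op 4 (insert('x')): buffer="kxpjgzrkxl" (len 10), cursors c1@2 c2@9, authorship 11.....22.

Answer: kxpjgzrkxl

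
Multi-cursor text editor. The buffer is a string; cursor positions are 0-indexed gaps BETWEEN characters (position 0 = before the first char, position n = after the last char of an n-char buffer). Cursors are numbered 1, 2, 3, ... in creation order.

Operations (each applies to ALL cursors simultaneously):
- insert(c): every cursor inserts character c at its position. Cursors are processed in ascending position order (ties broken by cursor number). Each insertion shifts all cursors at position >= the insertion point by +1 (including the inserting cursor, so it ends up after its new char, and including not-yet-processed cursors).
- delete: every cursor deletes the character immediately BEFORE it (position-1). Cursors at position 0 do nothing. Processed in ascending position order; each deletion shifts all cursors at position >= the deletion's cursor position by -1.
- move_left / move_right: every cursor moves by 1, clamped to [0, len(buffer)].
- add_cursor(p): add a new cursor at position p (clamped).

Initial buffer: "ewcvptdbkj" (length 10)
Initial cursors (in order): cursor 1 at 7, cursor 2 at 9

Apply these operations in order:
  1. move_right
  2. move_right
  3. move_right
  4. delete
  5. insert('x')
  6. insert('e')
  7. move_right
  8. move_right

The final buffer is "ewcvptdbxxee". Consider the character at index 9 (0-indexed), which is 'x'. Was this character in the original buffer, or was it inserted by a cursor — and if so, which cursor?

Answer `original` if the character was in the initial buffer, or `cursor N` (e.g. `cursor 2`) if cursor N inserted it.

Answer: cursor 2

Derivation:
After op 1 (move_right): buffer="ewcvptdbkj" (len 10), cursors c1@8 c2@10, authorship ..........
After op 2 (move_right): buffer="ewcvptdbkj" (len 10), cursors c1@9 c2@10, authorship ..........
After op 3 (move_right): buffer="ewcvptdbkj" (len 10), cursors c1@10 c2@10, authorship ..........
After op 4 (delete): buffer="ewcvptdb" (len 8), cursors c1@8 c2@8, authorship ........
After op 5 (insert('x')): buffer="ewcvptdbxx" (len 10), cursors c1@10 c2@10, authorship ........12
After op 6 (insert('e')): buffer="ewcvptdbxxee" (len 12), cursors c1@12 c2@12, authorship ........1212
After op 7 (move_right): buffer="ewcvptdbxxee" (len 12), cursors c1@12 c2@12, authorship ........1212
After op 8 (move_right): buffer="ewcvptdbxxee" (len 12), cursors c1@12 c2@12, authorship ........1212
Authorship (.=original, N=cursor N): . . . . . . . . 1 2 1 2
Index 9: author = 2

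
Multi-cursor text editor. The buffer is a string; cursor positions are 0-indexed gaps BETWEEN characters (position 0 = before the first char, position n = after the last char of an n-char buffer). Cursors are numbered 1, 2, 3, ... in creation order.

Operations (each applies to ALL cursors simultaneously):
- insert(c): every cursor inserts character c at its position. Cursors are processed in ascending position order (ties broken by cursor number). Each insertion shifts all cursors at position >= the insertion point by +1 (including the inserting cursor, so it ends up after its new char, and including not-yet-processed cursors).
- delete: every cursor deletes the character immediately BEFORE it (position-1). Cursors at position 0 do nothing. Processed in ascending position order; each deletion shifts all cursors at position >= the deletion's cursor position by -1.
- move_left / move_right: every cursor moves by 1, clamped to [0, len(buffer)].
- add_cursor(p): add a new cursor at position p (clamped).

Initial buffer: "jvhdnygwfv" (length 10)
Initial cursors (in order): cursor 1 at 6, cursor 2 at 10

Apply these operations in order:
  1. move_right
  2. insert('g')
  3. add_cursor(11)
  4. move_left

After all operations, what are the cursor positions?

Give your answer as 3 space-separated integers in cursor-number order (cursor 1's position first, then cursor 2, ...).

Answer: 7 11 10

Derivation:
After op 1 (move_right): buffer="jvhdnygwfv" (len 10), cursors c1@7 c2@10, authorship ..........
After op 2 (insert('g')): buffer="jvhdnyggwfvg" (len 12), cursors c1@8 c2@12, authorship .......1...2
After op 3 (add_cursor(11)): buffer="jvhdnyggwfvg" (len 12), cursors c1@8 c3@11 c2@12, authorship .......1...2
After op 4 (move_left): buffer="jvhdnyggwfvg" (len 12), cursors c1@7 c3@10 c2@11, authorship .......1...2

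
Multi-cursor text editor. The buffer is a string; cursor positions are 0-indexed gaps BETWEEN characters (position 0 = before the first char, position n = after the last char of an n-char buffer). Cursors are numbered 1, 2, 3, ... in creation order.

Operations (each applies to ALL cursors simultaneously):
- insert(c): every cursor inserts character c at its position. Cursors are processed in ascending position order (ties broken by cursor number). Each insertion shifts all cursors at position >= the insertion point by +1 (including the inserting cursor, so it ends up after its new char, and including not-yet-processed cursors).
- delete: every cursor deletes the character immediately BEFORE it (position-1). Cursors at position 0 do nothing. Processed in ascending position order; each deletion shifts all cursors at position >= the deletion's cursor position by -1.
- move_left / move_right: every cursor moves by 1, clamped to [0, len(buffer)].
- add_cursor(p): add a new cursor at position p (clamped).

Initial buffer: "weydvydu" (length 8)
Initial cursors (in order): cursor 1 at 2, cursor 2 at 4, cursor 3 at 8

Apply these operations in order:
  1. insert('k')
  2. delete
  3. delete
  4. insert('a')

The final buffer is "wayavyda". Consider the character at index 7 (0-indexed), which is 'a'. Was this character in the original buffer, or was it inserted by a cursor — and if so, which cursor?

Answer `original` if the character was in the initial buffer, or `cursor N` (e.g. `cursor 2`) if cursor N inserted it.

After op 1 (insert('k')): buffer="wekydkvyduk" (len 11), cursors c1@3 c2@6 c3@11, authorship ..1..2....3
After op 2 (delete): buffer="weydvydu" (len 8), cursors c1@2 c2@4 c3@8, authorship ........
After op 3 (delete): buffer="wyvyd" (len 5), cursors c1@1 c2@2 c3@5, authorship .....
After op 4 (insert('a')): buffer="wayavyda" (len 8), cursors c1@2 c2@4 c3@8, authorship .1.2...3
Authorship (.=original, N=cursor N): . 1 . 2 . . . 3
Index 7: author = 3

Answer: cursor 3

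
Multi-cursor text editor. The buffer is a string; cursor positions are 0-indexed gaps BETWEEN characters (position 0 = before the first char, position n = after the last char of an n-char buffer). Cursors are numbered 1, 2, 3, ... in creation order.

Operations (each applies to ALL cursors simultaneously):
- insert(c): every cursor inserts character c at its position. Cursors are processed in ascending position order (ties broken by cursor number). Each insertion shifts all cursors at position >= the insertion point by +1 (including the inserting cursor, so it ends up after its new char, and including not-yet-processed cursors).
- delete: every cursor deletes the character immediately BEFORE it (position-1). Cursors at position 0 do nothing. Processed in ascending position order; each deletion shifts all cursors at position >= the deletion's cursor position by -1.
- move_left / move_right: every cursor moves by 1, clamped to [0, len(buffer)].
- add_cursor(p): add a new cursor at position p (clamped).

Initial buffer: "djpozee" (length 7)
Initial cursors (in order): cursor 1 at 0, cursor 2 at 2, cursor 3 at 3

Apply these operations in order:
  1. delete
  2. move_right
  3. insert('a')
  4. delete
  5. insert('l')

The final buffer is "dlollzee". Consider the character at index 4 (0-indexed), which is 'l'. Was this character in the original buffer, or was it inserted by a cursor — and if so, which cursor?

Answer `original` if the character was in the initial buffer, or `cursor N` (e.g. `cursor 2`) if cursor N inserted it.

Answer: cursor 3

Derivation:
After op 1 (delete): buffer="dozee" (len 5), cursors c1@0 c2@1 c3@1, authorship .....
After op 2 (move_right): buffer="dozee" (len 5), cursors c1@1 c2@2 c3@2, authorship .....
After op 3 (insert('a')): buffer="daoaazee" (len 8), cursors c1@2 c2@5 c3@5, authorship .1.23...
After op 4 (delete): buffer="dozee" (len 5), cursors c1@1 c2@2 c3@2, authorship .....
After op 5 (insert('l')): buffer="dlollzee" (len 8), cursors c1@2 c2@5 c3@5, authorship .1.23...
Authorship (.=original, N=cursor N): . 1 . 2 3 . . .
Index 4: author = 3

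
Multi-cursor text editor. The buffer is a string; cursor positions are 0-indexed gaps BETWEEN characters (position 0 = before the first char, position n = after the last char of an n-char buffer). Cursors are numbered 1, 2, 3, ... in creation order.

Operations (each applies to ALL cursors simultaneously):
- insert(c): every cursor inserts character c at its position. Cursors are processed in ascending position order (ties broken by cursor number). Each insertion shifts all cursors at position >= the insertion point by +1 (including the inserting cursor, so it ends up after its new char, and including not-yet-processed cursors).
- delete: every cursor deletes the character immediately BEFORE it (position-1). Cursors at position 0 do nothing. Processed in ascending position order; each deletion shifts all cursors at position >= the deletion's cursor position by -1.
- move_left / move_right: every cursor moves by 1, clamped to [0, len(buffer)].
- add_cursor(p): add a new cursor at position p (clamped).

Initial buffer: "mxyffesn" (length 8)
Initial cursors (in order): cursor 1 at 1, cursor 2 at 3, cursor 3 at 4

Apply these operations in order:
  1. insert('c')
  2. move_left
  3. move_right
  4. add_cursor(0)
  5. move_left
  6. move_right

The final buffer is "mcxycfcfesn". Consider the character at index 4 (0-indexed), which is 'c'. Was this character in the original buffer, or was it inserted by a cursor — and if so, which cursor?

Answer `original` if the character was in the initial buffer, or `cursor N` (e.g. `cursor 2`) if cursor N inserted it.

After op 1 (insert('c')): buffer="mcxycfcfesn" (len 11), cursors c1@2 c2@5 c3@7, authorship .1..2.3....
After op 2 (move_left): buffer="mcxycfcfesn" (len 11), cursors c1@1 c2@4 c3@6, authorship .1..2.3....
After op 3 (move_right): buffer="mcxycfcfesn" (len 11), cursors c1@2 c2@5 c3@7, authorship .1..2.3....
After op 4 (add_cursor(0)): buffer="mcxycfcfesn" (len 11), cursors c4@0 c1@2 c2@5 c3@7, authorship .1..2.3....
After op 5 (move_left): buffer="mcxycfcfesn" (len 11), cursors c4@0 c1@1 c2@4 c3@6, authorship .1..2.3....
After op 6 (move_right): buffer="mcxycfcfesn" (len 11), cursors c4@1 c1@2 c2@5 c3@7, authorship .1..2.3....
Authorship (.=original, N=cursor N): . 1 . . 2 . 3 . . . .
Index 4: author = 2

Answer: cursor 2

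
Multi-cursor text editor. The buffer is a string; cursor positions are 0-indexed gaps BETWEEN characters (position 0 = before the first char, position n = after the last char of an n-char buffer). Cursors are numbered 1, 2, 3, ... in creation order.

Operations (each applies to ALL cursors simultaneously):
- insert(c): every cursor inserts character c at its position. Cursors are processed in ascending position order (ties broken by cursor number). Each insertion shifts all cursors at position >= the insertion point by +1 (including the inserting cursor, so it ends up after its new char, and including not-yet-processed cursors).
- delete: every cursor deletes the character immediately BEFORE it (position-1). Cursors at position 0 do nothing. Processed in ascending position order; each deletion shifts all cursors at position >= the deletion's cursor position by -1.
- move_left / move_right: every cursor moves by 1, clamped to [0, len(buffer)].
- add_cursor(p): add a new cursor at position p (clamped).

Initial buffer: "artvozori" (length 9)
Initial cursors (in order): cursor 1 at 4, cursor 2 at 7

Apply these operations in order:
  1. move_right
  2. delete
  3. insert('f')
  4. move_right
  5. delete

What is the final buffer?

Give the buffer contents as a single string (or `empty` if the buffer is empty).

After op 1 (move_right): buffer="artvozori" (len 9), cursors c1@5 c2@8, authorship .........
After op 2 (delete): buffer="artvzoi" (len 7), cursors c1@4 c2@6, authorship .......
After op 3 (insert('f')): buffer="artvfzofi" (len 9), cursors c1@5 c2@8, authorship ....1..2.
After op 4 (move_right): buffer="artvfzofi" (len 9), cursors c1@6 c2@9, authorship ....1..2.
After op 5 (delete): buffer="artvfof" (len 7), cursors c1@5 c2@7, authorship ....1.2

Answer: artvfof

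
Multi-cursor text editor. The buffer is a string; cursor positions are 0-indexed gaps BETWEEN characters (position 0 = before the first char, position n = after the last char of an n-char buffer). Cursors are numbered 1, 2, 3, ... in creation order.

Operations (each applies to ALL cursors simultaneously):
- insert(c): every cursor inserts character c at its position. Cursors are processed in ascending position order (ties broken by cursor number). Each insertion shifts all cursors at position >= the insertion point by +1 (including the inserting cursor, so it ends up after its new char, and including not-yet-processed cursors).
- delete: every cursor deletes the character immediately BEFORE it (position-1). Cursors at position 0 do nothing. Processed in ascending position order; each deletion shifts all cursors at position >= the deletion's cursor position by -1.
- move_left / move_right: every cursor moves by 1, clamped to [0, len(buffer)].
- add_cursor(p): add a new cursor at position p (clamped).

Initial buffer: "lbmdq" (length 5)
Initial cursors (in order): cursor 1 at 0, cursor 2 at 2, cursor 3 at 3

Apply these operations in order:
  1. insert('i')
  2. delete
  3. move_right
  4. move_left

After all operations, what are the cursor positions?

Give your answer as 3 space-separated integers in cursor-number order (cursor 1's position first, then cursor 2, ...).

Answer: 0 2 3

Derivation:
After op 1 (insert('i')): buffer="ilbimidq" (len 8), cursors c1@1 c2@4 c3@6, authorship 1..2.3..
After op 2 (delete): buffer="lbmdq" (len 5), cursors c1@0 c2@2 c3@3, authorship .....
After op 3 (move_right): buffer="lbmdq" (len 5), cursors c1@1 c2@3 c3@4, authorship .....
After op 4 (move_left): buffer="lbmdq" (len 5), cursors c1@0 c2@2 c3@3, authorship .....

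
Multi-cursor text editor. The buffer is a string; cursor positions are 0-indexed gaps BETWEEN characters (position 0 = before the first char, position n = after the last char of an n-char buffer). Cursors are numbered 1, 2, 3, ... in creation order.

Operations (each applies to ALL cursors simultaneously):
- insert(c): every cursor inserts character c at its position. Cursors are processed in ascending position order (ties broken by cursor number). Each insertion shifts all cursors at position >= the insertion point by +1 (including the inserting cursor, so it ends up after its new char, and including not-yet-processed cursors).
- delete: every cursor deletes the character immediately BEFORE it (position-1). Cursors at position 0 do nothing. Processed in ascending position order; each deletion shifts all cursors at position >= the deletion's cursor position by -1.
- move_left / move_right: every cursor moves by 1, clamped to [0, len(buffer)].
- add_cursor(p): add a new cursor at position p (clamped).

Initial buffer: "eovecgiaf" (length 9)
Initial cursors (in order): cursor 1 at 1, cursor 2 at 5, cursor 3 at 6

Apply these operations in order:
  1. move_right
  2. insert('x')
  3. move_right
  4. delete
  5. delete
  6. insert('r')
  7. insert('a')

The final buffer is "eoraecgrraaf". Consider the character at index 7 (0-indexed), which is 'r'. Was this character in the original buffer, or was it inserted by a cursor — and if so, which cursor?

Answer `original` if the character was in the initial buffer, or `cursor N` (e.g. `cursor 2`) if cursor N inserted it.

After op 1 (move_right): buffer="eovecgiaf" (len 9), cursors c1@2 c2@6 c3@7, authorship .........
After op 2 (insert('x')): buffer="eoxvecgxixaf" (len 12), cursors c1@3 c2@8 c3@10, authorship ..1....2.3..
After op 3 (move_right): buffer="eoxvecgxixaf" (len 12), cursors c1@4 c2@9 c3@11, authorship ..1....2.3..
After op 4 (delete): buffer="eoxecgxxf" (len 9), cursors c1@3 c2@7 c3@8, authorship ..1...23.
After op 5 (delete): buffer="eoecgf" (len 6), cursors c1@2 c2@5 c3@5, authorship ......
After op 6 (insert('r')): buffer="eorecgrrf" (len 9), cursors c1@3 c2@8 c3@8, authorship ..1...23.
After op 7 (insert('a')): buffer="eoraecgrraaf" (len 12), cursors c1@4 c2@11 c3@11, authorship ..11...2323.
Authorship (.=original, N=cursor N): . . 1 1 . . . 2 3 2 3 .
Index 7: author = 2

Answer: cursor 2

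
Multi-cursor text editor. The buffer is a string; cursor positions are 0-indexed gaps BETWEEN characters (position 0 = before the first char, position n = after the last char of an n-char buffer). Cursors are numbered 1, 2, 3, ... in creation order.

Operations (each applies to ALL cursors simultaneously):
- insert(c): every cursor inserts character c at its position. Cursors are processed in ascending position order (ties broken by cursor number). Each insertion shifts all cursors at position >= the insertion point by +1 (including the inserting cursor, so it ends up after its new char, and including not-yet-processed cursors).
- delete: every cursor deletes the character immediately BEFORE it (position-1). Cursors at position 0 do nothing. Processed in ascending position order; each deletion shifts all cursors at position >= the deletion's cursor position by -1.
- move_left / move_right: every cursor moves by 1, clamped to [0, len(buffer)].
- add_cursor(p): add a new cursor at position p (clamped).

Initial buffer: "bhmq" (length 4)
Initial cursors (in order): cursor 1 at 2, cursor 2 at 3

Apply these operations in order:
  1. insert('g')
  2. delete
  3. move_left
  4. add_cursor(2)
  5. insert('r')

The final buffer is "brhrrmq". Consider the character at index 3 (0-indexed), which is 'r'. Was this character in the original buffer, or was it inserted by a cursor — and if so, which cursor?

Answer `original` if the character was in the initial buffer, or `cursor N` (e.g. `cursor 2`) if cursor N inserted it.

After op 1 (insert('g')): buffer="bhgmgq" (len 6), cursors c1@3 c2@5, authorship ..1.2.
After op 2 (delete): buffer="bhmq" (len 4), cursors c1@2 c2@3, authorship ....
After op 3 (move_left): buffer="bhmq" (len 4), cursors c1@1 c2@2, authorship ....
After op 4 (add_cursor(2)): buffer="bhmq" (len 4), cursors c1@1 c2@2 c3@2, authorship ....
After op 5 (insert('r')): buffer="brhrrmq" (len 7), cursors c1@2 c2@5 c3@5, authorship .1.23..
Authorship (.=original, N=cursor N): . 1 . 2 3 . .
Index 3: author = 2

Answer: cursor 2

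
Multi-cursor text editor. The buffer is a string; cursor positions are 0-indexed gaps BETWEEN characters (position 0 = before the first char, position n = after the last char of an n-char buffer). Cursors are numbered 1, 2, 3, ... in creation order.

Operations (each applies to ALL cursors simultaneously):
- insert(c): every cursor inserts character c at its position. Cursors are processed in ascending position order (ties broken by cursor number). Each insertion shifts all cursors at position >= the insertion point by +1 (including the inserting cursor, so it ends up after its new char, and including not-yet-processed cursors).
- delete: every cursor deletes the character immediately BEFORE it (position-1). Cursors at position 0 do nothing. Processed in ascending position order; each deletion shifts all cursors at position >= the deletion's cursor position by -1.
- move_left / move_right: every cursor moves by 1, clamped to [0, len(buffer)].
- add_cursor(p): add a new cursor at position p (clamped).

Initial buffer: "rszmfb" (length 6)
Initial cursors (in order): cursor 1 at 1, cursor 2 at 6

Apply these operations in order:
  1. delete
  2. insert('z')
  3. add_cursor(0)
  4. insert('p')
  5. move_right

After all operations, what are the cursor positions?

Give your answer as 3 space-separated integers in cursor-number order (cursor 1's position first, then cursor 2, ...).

After op 1 (delete): buffer="szmf" (len 4), cursors c1@0 c2@4, authorship ....
After op 2 (insert('z')): buffer="zszmfz" (len 6), cursors c1@1 c2@6, authorship 1....2
After op 3 (add_cursor(0)): buffer="zszmfz" (len 6), cursors c3@0 c1@1 c2@6, authorship 1....2
After op 4 (insert('p')): buffer="pzpszmfzp" (len 9), cursors c3@1 c1@3 c2@9, authorship 311....22
After op 5 (move_right): buffer="pzpszmfzp" (len 9), cursors c3@2 c1@4 c2@9, authorship 311....22

Answer: 4 9 2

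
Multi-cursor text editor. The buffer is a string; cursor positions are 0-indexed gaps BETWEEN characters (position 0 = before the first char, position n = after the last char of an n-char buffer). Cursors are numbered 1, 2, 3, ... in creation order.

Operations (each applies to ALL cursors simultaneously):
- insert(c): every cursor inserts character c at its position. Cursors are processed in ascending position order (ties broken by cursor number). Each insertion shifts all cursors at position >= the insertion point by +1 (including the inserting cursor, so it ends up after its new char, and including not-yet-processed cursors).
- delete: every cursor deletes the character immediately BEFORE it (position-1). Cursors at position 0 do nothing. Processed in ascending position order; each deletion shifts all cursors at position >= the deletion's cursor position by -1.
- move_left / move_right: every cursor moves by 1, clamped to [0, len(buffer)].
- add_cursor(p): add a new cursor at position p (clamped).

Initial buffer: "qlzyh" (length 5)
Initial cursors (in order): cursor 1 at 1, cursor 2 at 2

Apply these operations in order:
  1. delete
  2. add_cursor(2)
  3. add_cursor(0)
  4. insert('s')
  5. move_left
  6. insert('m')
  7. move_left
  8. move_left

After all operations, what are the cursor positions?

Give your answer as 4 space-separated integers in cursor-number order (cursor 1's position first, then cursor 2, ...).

After op 1 (delete): buffer="zyh" (len 3), cursors c1@0 c2@0, authorship ...
After op 2 (add_cursor(2)): buffer="zyh" (len 3), cursors c1@0 c2@0 c3@2, authorship ...
After op 3 (add_cursor(0)): buffer="zyh" (len 3), cursors c1@0 c2@0 c4@0 c3@2, authorship ...
After op 4 (insert('s')): buffer="ssszysh" (len 7), cursors c1@3 c2@3 c4@3 c3@6, authorship 124..3.
After op 5 (move_left): buffer="ssszysh" (len 7), cursors c1@2 c2@2 c4@2 c3@5, authorship 124..3.
After op 6 (insert('m')): buffer="ssmmmszymsh" (len 11), cursors c1@5 c2@5 c4@5 c3@9, authorship 121244..33.
After op 7 (move_left): buffer="ssmmmszymsh" (len 11), cursors c1@4 c2@4 c4@4 c3@8, authorship 121244..33.
After op 8 (move_left): buffer="ssmmmszymsh" (len 11), cursors c1@3 c2@3 c4@3 c3@7, authorship 121244..33.

Answer: 3 3 7 3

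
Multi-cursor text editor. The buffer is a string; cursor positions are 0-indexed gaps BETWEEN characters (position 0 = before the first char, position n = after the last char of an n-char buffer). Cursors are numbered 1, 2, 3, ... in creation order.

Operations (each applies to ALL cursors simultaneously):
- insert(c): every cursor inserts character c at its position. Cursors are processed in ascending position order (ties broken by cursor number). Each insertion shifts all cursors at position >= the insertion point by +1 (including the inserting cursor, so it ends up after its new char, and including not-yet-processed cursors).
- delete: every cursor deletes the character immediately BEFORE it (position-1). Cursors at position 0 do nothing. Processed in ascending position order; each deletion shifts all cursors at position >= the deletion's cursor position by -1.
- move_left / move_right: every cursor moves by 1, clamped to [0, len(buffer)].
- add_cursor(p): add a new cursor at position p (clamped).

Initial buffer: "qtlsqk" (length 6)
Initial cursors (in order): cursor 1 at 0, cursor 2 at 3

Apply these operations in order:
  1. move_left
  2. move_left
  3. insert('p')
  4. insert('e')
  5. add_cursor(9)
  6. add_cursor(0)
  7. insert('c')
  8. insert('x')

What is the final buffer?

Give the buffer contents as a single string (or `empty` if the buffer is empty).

Answer: cxpecxqpecxtlsqcxk

Derivation:
After op 1 (move_left): buffer="qtlsqk" (len 6), cursors c1@0 c2@2, authorship ......
After op 2 (move_left): buffer="qtlsqk" (len 6), cursors c1@0 c2@1, authorship ......
After op 3 (insert('p')): buffer="pqptlsqk" (len 8), cursors c1@1 c2@3, authorship 1.2.....
After op 4 (insert('e')): buffer="peqpetlsqk" (len 10), cursors c1@2 c2@5, authorship 11.22.....
After op 5 (add_cursor(9)): buffer="peqpetlsqk" (len 10), cursors c1@2 c2@5 c3@9, authorship 11.22.....
After op 6 (add_cursor(0)): buffer="peqpetlsqk" (len 10), cursors c4@0 c1@2 c2@5 c3@9, authorship 11.22.....
After op 7 (insert('c')): buffer="cpecqpectlsqck" (len 14), cursors c4@1 c1@4 c2@8 c3@13, authorship 4111.222....3.
After op 8 (insert('x')): buffer="cxpecxqpecxtlsqcxk" (len 18), cursors c4@2 c1@6 c2@11 c3@17, authorship 441111.2222....33.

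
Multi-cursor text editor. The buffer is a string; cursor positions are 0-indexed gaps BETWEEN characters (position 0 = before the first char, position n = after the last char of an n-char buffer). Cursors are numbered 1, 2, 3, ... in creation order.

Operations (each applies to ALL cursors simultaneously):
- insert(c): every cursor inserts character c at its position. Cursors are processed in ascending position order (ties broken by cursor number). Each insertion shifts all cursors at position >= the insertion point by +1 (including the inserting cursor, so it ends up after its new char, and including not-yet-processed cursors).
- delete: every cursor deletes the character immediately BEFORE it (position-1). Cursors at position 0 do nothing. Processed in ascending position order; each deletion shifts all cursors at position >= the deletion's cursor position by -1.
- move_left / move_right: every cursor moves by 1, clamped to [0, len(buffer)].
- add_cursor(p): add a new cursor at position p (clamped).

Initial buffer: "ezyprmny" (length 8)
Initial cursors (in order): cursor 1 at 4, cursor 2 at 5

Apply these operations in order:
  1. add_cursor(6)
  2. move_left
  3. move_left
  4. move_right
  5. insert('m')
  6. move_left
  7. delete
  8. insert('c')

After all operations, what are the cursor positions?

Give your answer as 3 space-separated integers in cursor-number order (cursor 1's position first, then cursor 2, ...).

Answer: 3 5 7

Derivation:
After op 1 (add_cursor(6)): buffer="ezyprmny" (len 8), cursors c1@4 c2@5 c3@6, authorship ........
After op 2 (move_left): buffer="ezyprmny" (len 8), cursors c1@3 c2@4 c3@5, authorship ........
After op 3 (move_left): buffer="ezyprmny" (len 8), cursors c1@2 c2@3 c3@4, authorship ........
After op 4 (move_right): buffer="ezyprmny" (len 8), cursors c1@3 c2@4 c3@5, authorship ........
After op 5 (insert('m')): buffer="ezympmrmmny" (len 11), cursors c1@4 c2@6 c3@8, authorship ...1.2.3...
After op 6 (move_left): buffer="ezympmrmmny" (len 11), cursors c1@3 c2@5 c3@7, authorship ...1.2.3...
After op 7 (delete): buffer="ezmmmmny" (len 8), cursors c1@2 c2@3 c3@4, authorship ..123...
After op 8 (insert('c')): buffer="ezcmcmcmmny" (len 11), cursors c1@3 c2@5 c3@7, authorship ..112233...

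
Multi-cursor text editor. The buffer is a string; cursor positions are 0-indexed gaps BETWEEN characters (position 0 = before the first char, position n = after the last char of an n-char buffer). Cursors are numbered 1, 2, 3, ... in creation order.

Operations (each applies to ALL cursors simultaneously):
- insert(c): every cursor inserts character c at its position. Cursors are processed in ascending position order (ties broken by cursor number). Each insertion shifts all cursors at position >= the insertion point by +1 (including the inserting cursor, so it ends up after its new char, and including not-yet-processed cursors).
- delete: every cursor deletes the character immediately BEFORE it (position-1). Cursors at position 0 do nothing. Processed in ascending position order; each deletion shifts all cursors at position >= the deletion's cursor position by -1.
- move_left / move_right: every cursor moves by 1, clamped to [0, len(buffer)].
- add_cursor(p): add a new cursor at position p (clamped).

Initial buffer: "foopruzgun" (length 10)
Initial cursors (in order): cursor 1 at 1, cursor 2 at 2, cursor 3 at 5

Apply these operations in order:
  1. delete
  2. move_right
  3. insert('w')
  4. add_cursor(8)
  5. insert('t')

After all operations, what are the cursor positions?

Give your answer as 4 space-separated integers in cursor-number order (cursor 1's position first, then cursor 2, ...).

After op 1 (delete): buffer="opuzgun" (len 7), cursors c1@0 c2@0 c3@2, authorship .......
After op 2 (move_right): buffer="opuzgun" (len 7), cursors c1@1 c2@1 c3@3, authorship .......
After op 3 (insert('w')): buffer="owwpuwzgun" (len 10), cursors c1@3 c2@3 c3@6, authorship .12..3....
After op 4 (add_cursor(8)): buffer="owwpuwzgun" (len 10), cursors c1@3 c2@3 c3@6 c4@8, authorship .12..3....
After op 5 (insert('t')): buffer="owwttpuwtzgtun" (len 14), cursors c1@5 c2@5 c3@9 c4@12, authorship .1212..33..4..

Answer: 5 5 9 12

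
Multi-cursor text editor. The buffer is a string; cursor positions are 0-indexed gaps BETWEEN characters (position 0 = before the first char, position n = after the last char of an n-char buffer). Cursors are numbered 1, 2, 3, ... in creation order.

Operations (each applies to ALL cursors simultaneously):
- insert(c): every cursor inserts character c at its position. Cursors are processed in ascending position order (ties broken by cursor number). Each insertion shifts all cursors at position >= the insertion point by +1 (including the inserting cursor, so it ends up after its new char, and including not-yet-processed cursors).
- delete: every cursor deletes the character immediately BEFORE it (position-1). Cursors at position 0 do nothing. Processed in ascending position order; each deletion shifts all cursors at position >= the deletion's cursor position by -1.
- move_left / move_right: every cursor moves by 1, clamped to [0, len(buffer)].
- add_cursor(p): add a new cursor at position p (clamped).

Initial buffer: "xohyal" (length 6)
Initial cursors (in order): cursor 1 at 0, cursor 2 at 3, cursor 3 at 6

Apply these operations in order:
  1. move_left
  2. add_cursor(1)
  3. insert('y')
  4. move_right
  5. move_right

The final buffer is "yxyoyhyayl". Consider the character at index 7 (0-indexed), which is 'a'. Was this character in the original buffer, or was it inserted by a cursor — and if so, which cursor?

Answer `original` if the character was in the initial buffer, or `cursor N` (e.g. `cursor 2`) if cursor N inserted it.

After op 1 (move_left): buffer="xohyal" (len 6), cursors c1@0 c2@2 c3@5, authorship ......
After op 2 (add_cursor(1)): buffer="xohyal" (len 6), cursors c1@0 c4@1 c2@2 c3@5, authorship ......
After op 3 (insert('y')): buffer="yxyoyhyayl" (len 10), cursors c1@1 c4@3 c2@5 c3@9, authorship 1.4.2...3.
After op 4 (move_right): buffer="yxyoyhyayl" (len 10), cursors c1@2 c4@4 c2@6 c3@10, authorship 1.4.2...3.
After op 5 (move_right): buffer="yxyoyhyayl" (len 10), cursors c1@3 c4@5 c2@7 c3@10, authorship 1.4.2...3.
Authorship (.=original, N=cursor N): 1 . 4 . 2 . . . 3 .
Index 7: author = original

Answer: original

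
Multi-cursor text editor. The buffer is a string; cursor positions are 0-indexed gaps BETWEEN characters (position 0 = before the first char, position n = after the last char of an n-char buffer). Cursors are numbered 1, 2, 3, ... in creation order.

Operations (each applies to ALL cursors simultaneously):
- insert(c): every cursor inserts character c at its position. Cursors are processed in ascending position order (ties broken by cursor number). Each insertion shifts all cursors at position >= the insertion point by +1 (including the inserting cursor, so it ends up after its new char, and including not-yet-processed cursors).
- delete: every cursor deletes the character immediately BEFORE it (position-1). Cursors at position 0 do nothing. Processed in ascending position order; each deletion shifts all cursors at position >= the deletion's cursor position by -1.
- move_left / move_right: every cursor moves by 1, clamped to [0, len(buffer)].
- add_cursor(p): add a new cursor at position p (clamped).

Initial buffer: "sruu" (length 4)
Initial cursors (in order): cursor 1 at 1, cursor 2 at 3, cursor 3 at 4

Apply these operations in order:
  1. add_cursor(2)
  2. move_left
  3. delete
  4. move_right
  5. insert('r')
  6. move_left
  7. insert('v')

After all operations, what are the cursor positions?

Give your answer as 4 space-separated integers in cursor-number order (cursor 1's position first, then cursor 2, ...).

After op 1 (add_cursor(2)): buffer="sruu" (len 4), cursors c1@1 c4@2 c2@3 c3@4, authorship ....
After op 2 (move_left): buffer="sruu" (len 4), cursors c1@0 c4@1 c2@2 c3@3, authorship ....
After op 3 (delete): buffer="u" (len 1), cursors c1@0 c2@0 c3@0 c4@0, authorship .
After op 4 (move_right): buffer="u" (len 1), cursors c1@1 c2@1 c3@1 c4@1, authorship .
After op 5 (insert('r')): buffer="urrrr" (len 5), cursors c1@5 c2@5 c3@5 c4@5, authorship .1234
After op 6 (move_left): buffer="urrrr" (len 5), cursors c1@4 c2@4 c3@4 c4@4, authorship .1234
After op 7 (insert('v')): buffer="urrrvvvvr" (len 9), cursors c1@8 c2@8 c3@8 c4@8, authorship .12312344

Answer: 8 8 8 8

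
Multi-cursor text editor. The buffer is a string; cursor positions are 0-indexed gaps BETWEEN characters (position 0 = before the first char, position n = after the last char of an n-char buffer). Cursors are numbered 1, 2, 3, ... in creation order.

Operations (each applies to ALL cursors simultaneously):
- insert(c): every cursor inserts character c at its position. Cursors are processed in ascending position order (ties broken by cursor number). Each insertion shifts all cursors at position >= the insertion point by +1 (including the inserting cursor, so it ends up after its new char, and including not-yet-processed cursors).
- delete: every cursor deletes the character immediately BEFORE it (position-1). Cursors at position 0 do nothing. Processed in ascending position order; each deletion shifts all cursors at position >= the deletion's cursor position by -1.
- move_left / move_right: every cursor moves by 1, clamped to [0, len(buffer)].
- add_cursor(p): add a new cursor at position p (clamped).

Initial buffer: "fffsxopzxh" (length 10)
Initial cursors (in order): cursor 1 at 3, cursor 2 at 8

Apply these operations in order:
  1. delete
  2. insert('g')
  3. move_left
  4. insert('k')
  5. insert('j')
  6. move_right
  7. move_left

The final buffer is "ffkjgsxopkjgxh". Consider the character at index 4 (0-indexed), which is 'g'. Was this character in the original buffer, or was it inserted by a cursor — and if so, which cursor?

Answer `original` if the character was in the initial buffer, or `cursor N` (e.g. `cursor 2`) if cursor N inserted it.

Answer: cursor 1

Derivation:
After op 1 (delete): buffer="ffsxopxh" (len 8), cursors c1@2 c2@6, authorship ........
After op 2 (insert('g')): buffer="ffgsxopgxh" (len 10), cursors c1@3 c2@8, authorship ..1....2..
After op 3 (move_left): buffer="ffgsxopgxh" (len 10), cursors c1@2 c2@7, authorship ..1....2..
After op 4 (insert('k')): buffer="ffkgsxopkgxh" (len 12), cursors c1@3 c2@9, authorship ..11....22..
After op 5 (insert('j')): buffer="ffkjgsxopkjgxh" (len 14), cursors c1@4 c2@11, authorship ..111....222..
After op 6 (move_right): buffer="ffkjgsxopkjgxh" (len 14), cursors c1@5 c2@12, authorship ..111....222..
After op 7 (move_left): buffer="ffkjgsxopkjgxh" (len 14), cursors c1@4 c2@11, authorship ..111....222..
Authorship (.=original, N=cursor N): . . 1 1 1 . . . . 2 2 2 . .
Index 4: author = 1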